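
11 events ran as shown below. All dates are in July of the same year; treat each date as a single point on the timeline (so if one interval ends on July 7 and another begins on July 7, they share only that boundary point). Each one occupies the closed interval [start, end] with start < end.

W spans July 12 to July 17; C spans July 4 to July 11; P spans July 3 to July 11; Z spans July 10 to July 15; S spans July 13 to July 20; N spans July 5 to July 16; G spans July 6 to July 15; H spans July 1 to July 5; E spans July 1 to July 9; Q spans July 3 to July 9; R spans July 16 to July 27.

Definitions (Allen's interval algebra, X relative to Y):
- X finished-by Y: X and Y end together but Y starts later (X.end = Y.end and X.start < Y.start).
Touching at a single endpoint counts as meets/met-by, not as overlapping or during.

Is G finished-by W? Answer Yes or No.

G = [July 6, July 15], W = [July 12, July 17].
Actual relation of G to W: overlaps.
Asked whether 'finished-by' holds → No.

No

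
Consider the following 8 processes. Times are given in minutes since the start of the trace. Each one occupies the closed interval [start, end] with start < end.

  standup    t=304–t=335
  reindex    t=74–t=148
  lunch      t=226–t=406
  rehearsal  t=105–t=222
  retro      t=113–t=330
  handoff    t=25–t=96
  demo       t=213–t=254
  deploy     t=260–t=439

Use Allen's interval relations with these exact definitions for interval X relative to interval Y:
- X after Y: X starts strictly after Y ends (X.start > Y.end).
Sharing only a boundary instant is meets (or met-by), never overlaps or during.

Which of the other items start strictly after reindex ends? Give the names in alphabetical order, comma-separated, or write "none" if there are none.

Target reindex = [t=74, t=148].
demo [t=213, t=254] → after → yes.
deploy [t=260, t=439] → after → yes.
handoff [t=25, t=96] → overlaps → no.
lunch [t=226, t=406] → after → yes.
rehearsal [t=105, t=222] → overlapped-by → no.
retro [t=113, t=330] → overlapped-by → no.
standup [t=304, t=335] → after → yes.
Result: demo, deploy, lunch, standup.

demo, deploy, lunch, standup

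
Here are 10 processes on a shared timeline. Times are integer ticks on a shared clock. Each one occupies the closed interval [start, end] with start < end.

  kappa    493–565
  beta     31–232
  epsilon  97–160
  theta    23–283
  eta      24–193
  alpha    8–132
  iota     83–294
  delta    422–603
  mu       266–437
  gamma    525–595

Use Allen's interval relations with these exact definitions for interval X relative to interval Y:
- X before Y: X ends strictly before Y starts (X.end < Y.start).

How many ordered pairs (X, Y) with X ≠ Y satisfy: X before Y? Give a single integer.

Checking all 90 ordered pairs for relation 'before'; matching pairs in alphabetical order:
(alpha, delta): alpha before delta ✓
(alpha, gamma): alpha before gamma ✓
(alpha, kappa): alpha before kappa ✓
(alpha, mu): alpha before mu ✓
(beta, delta): beta before delta ✓
(beta, gamma): beta before gamma ✓
(beta, kappa): beta before kappa ✓
(beta, mu): beta before mu ✓
(epsilon, delta): epsilon before delta ✓
(epsilon, gamma): epsilon before gamma ✓
(epsilon, kappa): epsilon before kappa ✓
(epsilon, mu): epsilon before mu ✓
(eta, delta): eta before delta ✓
(eta, gamma): eta before gamma ✓
(eta, kappa): eta before kappa ✓
(eta, mu): eta before mu ✓
(iota, delta): iota before delta ✓
(iota, gamma): iota before gamma ✓
(iota, kappa): iota before kappa ✓
(mu, gamma): mu before gamma ✓
(mu, kappa): mu before kappa ✓
(theta, delta): theta before delta ✓
(theta, gamma): theta before gamma ✓
(theta, kappa): theta before kappa ✓
Count: 24.

24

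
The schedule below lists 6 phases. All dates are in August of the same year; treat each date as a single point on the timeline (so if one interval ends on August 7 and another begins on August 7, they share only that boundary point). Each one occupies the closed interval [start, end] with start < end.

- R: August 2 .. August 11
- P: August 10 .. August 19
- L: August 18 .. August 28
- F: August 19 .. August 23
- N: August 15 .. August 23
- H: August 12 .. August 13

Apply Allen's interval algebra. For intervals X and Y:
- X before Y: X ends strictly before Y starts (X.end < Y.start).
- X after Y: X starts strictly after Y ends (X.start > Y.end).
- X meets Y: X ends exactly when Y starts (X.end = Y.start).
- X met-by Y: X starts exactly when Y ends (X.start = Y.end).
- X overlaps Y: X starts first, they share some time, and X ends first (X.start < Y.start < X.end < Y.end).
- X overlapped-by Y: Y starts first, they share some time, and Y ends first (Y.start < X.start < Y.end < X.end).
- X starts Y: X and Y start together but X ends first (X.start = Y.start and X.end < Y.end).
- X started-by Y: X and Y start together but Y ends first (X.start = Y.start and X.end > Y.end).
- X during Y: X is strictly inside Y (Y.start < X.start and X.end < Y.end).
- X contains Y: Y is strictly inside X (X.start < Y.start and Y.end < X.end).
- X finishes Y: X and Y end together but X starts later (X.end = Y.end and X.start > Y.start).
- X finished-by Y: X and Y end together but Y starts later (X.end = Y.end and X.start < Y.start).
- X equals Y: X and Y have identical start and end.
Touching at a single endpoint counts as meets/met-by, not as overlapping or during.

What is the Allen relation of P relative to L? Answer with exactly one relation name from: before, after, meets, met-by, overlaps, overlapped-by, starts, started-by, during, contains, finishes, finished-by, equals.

overlaps

P = [August 10, August 19]; L = [August 18, August 28].
Compare endpoints: P.start < L.start, P.start < L.end, P.end > L.start, P.end < L.end.
That pattern is 'overlaps'.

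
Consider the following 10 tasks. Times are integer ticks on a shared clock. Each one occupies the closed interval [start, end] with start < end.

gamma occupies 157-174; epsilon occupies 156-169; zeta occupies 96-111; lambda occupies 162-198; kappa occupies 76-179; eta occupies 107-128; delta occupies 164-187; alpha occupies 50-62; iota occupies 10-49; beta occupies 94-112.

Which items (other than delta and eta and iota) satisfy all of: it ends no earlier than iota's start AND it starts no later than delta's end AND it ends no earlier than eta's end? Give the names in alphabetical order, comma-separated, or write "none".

epsilon, gamma, kappa, lambda

Conditions: its end is no earlier than iota's start (X.end >= 10) AND its start is no later than delta's end (X.start <= 187) AND its end is no earlier than eta's end (X.end >= 128).
alpha: end 62 >= 10? ✓; start 50 <= 187? ✓; end 62 >= 128? ✗ → no.
beta: end 112 >= 10? ✓; start 94 <= 187? ✓; end 112 >= 128? ✗ → no.
epsilon: end 169 >= 10? ✓; start 156 <= 187? ✓; end 169 >= 128? ✓ → yes.
gamma: end 174 >= 10? ✓; start 157 <= 187? ✓; end 174 >= 128? ✓ → yes.
kappa: end 179 >= 10? ✓; start 76 <= 187? ✓; end 179 >= 128? ✓ → yes.
lambda: end 198 >= 10? ✓; start 162 <= 187? ✓; end 198 >= 128? ✓ → yes.
zeta: end 111 >= 10? ✓; start 96 <= 187? ✓; end 111 >= 128? ✗ → no.
Result: epsilon, gamma, kappa, lambda.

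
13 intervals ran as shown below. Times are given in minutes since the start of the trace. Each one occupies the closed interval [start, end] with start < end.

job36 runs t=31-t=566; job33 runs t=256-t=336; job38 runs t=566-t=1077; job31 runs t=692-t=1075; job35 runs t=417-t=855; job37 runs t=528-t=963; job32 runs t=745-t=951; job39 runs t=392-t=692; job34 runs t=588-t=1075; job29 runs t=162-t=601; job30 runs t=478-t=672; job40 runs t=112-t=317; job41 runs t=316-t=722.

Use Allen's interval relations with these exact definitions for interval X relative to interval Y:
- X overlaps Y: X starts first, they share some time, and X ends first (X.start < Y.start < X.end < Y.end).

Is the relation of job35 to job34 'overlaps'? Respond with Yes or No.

Yes

job35 = [t=417, t=855], job34 = [t=588, t=1075].
Actual relation of job35 to job34: overlaps.
Asked whether 'overlaps' holds → Yes.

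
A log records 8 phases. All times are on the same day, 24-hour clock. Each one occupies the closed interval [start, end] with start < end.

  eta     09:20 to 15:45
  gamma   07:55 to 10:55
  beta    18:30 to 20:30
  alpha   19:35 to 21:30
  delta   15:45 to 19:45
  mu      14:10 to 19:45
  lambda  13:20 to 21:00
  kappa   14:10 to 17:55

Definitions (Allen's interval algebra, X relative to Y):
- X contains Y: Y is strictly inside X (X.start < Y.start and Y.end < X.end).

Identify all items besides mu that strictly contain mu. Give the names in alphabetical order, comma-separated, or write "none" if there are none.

lambda

Target mu = [14:10, 19:45].
alpha [19:35, 21:30] → overlapped-by → no.
beta [18:30, 20:30] → overlapped-by → no.
delta [15:45, 19:45] → finishes → no.
eta [09:20, 15:45] → overlaps → no.
gamma [07:55, 10:55] → before → no.
kappa [14:10, 17:55] → starts → no.
lambda [13:20, 21:00] → contains → yes.
Result: lambda.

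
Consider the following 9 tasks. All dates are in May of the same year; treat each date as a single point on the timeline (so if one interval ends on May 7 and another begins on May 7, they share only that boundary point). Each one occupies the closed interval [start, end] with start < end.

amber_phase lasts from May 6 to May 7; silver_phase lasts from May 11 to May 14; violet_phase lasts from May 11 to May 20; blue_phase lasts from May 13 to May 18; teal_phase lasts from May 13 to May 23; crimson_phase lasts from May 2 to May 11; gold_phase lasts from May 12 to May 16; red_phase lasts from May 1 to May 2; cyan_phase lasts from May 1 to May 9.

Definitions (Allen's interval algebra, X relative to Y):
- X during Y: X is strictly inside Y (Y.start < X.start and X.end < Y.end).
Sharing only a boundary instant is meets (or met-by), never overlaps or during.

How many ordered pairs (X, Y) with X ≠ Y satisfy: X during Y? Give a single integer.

Checking all 72 ordered pairs for relation 'during'; matching pairs in alphabetical order:
(amber_phase, crimson_phase): amber_phase during crimson_phase ✓
(amber_phase, cyan_phase): amber_phase during cyan_phase ✓
(blue_phase, violet_phase): blue_phase during violet_phase ✓
(gold_phase, violet_phase): gold_phase during violet_phase ✓
Count: 4.

4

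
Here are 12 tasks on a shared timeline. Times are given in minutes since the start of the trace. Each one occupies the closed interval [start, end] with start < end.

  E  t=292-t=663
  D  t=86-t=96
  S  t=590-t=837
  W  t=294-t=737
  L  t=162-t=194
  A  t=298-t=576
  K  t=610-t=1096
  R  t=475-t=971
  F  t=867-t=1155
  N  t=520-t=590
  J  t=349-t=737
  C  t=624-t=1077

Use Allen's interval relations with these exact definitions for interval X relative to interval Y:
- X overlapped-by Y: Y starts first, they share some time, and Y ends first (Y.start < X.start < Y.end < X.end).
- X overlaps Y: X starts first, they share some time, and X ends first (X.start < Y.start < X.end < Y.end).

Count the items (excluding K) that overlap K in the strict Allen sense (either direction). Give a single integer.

Target K = [t=610, t=1096].
A [t=298, t=576] → before → no.
C [t=624, t=1077] → during → no.
D [t=86, t=96] → before → no.
E [t=292, t=663] → overlaps → counts.
F [t=867, t=1155] → overlapped-by → counts.
J [t=349, t=737] → overlaps → counts.
L [t=162, t=194] → before → no.
N [t=520, t=590] → before → no.
R [t=475, t=971] → overlaps → counts.
S [t=590, t=837] → overlaps → counts.
W [t=294, t=737] → overlaps → counts.
Total: 6.

6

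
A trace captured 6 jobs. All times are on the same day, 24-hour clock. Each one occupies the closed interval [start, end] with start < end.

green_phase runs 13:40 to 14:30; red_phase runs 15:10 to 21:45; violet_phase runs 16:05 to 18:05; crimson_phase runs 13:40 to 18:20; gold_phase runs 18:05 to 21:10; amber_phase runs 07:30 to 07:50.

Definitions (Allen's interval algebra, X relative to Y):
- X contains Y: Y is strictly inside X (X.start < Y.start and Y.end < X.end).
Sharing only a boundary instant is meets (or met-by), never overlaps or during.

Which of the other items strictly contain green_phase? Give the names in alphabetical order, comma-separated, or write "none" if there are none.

none

Target green_phase = [13:40, 14:30].
amber_phase [07:30, 07:50] → before → no.
crimson_phase [13:40, 18:20] → started-by → no.
gold_phase [18:05, 21:10] → after → no.
red_phase [15:10, 21:45] → after → no.
violet_phase [16:05, 18:05] → after → no.
Result: none.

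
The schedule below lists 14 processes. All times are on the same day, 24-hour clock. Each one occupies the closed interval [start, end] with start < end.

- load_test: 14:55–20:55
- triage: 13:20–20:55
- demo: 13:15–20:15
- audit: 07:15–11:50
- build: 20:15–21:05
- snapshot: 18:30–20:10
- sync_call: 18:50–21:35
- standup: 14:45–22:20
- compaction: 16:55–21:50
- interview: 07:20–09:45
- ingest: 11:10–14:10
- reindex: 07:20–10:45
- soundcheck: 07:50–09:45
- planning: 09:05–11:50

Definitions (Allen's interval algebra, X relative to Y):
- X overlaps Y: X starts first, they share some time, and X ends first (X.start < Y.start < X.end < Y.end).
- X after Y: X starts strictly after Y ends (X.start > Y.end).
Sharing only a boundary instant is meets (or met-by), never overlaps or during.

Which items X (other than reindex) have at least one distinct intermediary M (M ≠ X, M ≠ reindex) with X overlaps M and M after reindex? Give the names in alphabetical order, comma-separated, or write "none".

Target reindex = [07:20, 10:45].
Intermediaries M with M after reindex: build, compaction, demo, ingest, load_test, snapshot, standup, sync_call, triage.
Via build — items with X overlaps build: load_test, triage.
Via compaction — items with X overlaps compaction: demo, load_test, triage.
Via demo — items with X overlaps demo: ingest.
Via ingest — items with X overlaps ingest: audit, planning.
Via load_test — items with X overlaps load_test: demo.
Via snapshot — items with X overlaps snapshot: none.
Via standup — items with X overlaps standup: demo, triage.
Via sync_call — items with X overlaps sync_call: demo, load_test, snapshot, triage.
Via triage — items with X overlaps triage: demo, ingest.
Union: audit, demo, ingest, load_test, planning, snapshot, triage.

audit, demo, ingest, load_test, planning, snapshot, triage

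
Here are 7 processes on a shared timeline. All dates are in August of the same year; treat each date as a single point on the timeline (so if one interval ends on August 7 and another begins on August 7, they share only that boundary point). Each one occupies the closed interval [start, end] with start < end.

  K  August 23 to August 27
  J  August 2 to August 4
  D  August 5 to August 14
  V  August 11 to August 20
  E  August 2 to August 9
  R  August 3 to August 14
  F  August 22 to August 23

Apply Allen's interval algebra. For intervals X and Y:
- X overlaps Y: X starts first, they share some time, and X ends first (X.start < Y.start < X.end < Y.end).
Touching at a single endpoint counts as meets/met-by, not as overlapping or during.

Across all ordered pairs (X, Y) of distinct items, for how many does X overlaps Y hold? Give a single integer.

Checking all 42 ordered pairs for relation 'overlaps'; matching pairs in alphabetical order:
(D, V): D overlaps V ✓
(E, D): E overlaps D ✓
(E, R): E overlaps R ✓
(J, R): J overlaps R ✓
(R, V): R overlaps V ✓
Count: 5.

5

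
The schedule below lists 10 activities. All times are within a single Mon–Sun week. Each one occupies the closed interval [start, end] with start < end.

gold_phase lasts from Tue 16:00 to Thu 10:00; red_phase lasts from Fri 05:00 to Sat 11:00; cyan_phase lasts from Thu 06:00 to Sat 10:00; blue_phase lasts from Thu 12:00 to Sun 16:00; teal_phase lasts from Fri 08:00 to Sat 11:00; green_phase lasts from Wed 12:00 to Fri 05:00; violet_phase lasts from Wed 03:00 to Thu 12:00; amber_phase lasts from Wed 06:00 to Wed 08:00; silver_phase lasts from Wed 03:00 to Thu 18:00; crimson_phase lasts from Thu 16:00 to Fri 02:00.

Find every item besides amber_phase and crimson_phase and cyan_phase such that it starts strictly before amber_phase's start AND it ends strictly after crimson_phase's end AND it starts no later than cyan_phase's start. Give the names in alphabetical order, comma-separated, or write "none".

none

Conditions: its start is strictly before amber_phase's start (X.start < Wed 06:00) AND its end is strictly after crimson_phase's end (X.end > Fri 02:00) AND its start is no later than cyan_phase's start (X.start <= Thu 06:00).
blue_phase: start Thu 12:00 < Wed 06:00? ✗; end Sun 16:00 > Fri 02:00? ✓; start Thu 12:00 <= Thu 06:00? ✗ → no.
gold_phase: start Tue 16:00 < Wed 06:00? ✓; end Thu 10:00 > Fri 02:00? ✗; start Tue 16:00 <= Thu 06:00? ✓ → no.
green_phase: start Wed 12:00 < Wed 06:00? ✗; end Fri 05:00 > Fri 02:00? ✓; start Wed 12:00 <= Thu 06:00? ✓ → no.
red_phase: start Fri 05:00 < Wed 06:00? ✗; end Sat 11:00 > Fri 02:00? ✓; start Fri 05:00 <= Thu 06:00? ✗ → no.
silver_phase: start Wed 03:00 < Wed 06:00? ✓; end Thu 18:00 > Fri 02:00? ✗; start Wed 03:00 <= Thu 06:00? ✓ → no.
teal_phase: start Fri 08:00 < Wed 06:00? ✗; end Sat 11:00 > Fri 02:00? ✓; start Fri 08:00 <= Thu 06:00? ✗ → no.
violet_phase: start Wed 03:00 < Wed 06:00? ✓; end Thu 12:00 > Fri 02:00? ✗; start Wed 03:00 <= Thu 06:00? ✓ → no.
Result: none.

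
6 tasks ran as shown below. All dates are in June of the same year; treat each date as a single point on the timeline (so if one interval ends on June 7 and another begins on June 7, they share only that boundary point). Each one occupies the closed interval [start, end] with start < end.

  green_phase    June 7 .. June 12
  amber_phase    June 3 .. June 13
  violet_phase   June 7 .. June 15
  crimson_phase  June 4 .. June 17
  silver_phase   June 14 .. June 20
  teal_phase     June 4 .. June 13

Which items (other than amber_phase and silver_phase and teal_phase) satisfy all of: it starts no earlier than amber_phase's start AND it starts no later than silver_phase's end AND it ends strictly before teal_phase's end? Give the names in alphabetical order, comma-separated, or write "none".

Conditions: its start is no earlier than amber_phase's start (X.start >= June 3) AND its start is no later than silver_phase's end (X.start <= June 20) AND its end is strictly before teal_phase's end (X.end < June 13).
crimson_phase: start June 4 >= June 3? ✓; start June 4 <= June 20? ✓; end June 17 < June 13? ✗ → no.
green_phase: start June 7 >= June 3? ✓; start June 7 <= June 20? ✓; end June 12 < June 13? ✓ → yes.
violet_phase: start June 7 >= June 3? ✓; start June 7 <= June 20? ✓; end June 15 < June 13? ✗ → no.
Result: green_phase.

green_phase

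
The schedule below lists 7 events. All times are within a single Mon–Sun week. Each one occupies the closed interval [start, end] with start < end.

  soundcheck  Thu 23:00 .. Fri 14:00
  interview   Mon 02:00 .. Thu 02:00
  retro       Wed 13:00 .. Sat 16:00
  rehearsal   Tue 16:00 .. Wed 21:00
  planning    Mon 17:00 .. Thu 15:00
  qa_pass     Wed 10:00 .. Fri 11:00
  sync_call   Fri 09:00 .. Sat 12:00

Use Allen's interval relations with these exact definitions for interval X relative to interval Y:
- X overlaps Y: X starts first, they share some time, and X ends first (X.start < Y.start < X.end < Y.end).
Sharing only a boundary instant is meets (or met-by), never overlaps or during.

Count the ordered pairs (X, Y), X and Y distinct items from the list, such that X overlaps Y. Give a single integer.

11

Checking all 42 ordered pairs for relation 'overlaps'; matching pairs in alphabetical order:
(interview, planning): interview overlaps planning ✓
(interview, qa_pass): interview overlaps qa_pass ✓
(interview, retro): interview overlaps retro ✓
(planning, qa_pass): planning overlaps qa_pass ✓
(planning, retro): planning overlaps retro ✓
(qa_pass, retro): qa_pass overlaps retro ✓
(qa_pass, soundcheck): qa_pass overlaps soundcheck ✓
(qa_pass, sync_call): qa_pass overlaps sync_call ✓
(rehearsal, qa_pass): rehearsal overlaps qa_pass ✓
(rehearsal, retro): rehearsal overlaps retro ✓
(soundcheck, sync_call): soundcheck overlaps sync_call ✓
Count: 11.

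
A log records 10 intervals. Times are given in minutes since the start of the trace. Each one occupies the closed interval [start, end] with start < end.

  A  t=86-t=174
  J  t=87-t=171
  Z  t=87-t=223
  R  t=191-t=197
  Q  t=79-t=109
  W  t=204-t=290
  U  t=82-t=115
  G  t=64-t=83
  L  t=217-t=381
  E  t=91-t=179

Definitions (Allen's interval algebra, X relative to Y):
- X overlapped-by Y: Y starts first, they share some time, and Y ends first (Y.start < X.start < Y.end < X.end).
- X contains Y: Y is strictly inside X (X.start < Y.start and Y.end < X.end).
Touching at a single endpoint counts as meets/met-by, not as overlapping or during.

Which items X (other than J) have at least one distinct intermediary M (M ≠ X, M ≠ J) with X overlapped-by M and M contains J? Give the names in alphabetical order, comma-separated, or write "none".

E, Z

Target J = [t=87, t=171].
Intermediaries M with M contains J: A.
Via A — items with X overlapped-by A: E, Z.
Union: E, Z.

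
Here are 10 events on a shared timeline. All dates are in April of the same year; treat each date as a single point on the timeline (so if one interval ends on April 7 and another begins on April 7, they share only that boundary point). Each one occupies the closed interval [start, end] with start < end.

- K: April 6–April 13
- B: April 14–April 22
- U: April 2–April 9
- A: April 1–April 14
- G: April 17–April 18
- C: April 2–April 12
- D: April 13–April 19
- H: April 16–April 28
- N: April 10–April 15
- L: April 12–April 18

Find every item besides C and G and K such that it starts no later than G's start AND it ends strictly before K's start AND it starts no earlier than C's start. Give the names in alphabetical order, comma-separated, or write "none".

Conditions: its start is no later than G's start (X.start <= April 17) AND its end is strictly before K's start (X.end < April 6) AND its start is no earlier than C's start (X.start >= April 2).
A: start April 1 <= April 17? ✓; end April 14 < April 6? ✗; start April 1 >= April 2? ✗ → no.
B: start April 14 <= April 17? ✓; end April 22 < April 6? ✗; start April 14 >= April 2? ✓ → no.
D: start April 13 <= April 17? ✓; end April 19 < April 6? ✗; start April 13 >= April 2? ✓ → no.
H: start April 16 <= April 17? ✓; end April 28 < April 6? ✗; start April 16 >= April 2? ✓ → no.
L: start April 12 <= April 17? ✓; end April 18 < April 6? ✗; start April 12 >= April 2? ✓ → no.
N: start April 10 <= April 17? ✓; end April 15 < April 6? ✗; start April 10 >= April 2? ✓ → no.
U: start April 2 <= April 17? ✓; end April 9 < April 6? ✗; start April 2 >= April 2? ✓ → no.
Result: none.

none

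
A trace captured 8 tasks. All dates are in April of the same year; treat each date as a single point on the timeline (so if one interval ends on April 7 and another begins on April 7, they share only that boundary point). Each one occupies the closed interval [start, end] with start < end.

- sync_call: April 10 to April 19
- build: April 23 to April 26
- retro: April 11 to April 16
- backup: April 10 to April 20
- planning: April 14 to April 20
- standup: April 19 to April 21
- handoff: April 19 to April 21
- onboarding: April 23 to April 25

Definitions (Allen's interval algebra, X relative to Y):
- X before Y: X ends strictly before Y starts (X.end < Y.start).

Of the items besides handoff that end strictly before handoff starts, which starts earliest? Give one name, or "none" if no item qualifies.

Target handoff = [April 19, April 21].
backup [April 10, April 20] → overlaps → excluded.
build [April 23, April 26] → after → excluded.
onboarding [April 23, April 25] → after → excluded.
planning [April 14, April 20] → overlaps → excluded.
retro [April 11, April 16] → before → candidate.
standup [April 19, April 21] → equals → excluded.
sync_call [April 10, April 19] → meets → excluded.
Among candidates, earliest start is April 11 → retro.

retro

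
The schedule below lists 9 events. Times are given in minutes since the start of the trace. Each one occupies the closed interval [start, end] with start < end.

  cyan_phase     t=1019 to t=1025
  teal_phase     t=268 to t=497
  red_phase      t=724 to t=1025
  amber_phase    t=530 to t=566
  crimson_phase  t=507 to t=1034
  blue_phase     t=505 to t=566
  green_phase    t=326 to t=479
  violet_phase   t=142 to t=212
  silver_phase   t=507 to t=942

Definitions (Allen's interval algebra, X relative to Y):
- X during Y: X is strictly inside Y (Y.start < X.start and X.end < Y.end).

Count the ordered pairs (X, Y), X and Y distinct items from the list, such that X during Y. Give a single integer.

Checking all 72 ordered pairs for relation 'during'; matching pairs in alphabetical order:
(amber_phase, crimson_phase): amber_phase during crimson_phase ✓
(amber_phase, silver_phase): amber_phase during silver_phase ✓
(cyan_phase, crimson_phase): cyan_phase during crimson_phase ✓
(green_phase, teal_phase): green_phase during teal_phase ✓
(red_phase, crimson_phase): red_phase during crimson_phase ✓
Count: 5.

5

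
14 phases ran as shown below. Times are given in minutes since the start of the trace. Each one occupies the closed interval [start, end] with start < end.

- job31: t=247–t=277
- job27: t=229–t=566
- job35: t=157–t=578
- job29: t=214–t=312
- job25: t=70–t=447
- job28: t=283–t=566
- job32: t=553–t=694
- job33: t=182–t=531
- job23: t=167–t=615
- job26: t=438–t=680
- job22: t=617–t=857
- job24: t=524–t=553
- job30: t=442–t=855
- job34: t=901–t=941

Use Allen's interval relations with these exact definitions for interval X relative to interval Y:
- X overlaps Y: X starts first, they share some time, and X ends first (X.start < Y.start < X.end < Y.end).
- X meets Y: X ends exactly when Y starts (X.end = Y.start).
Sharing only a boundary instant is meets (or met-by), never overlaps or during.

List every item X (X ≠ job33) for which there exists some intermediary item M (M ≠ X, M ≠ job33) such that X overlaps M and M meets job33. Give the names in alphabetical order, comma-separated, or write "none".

none

Target job33 = [t=182, t=531].
Intermediaries M with M meets job33: none.
Union: none.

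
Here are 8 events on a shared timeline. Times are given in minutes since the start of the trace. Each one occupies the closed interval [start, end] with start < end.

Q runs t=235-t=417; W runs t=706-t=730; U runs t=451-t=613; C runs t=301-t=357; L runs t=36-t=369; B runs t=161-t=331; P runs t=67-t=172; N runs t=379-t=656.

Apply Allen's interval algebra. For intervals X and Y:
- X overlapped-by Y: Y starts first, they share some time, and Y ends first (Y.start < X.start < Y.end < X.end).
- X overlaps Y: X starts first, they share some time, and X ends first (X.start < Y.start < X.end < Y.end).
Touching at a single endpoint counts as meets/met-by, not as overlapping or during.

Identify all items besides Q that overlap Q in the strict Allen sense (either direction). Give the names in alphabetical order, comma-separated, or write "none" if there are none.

B, L, N

Target Q = [t=235, t=417].
B [t=161, t=331] → overlaps → yes.
C [t=301, t=357] → during → no.
L [t=36, t=369] → overlaps → yes.
N [t=379, t=656] → overlapped-by → yes.
P [t=67, t=172] → before → no.
U [t=451, t=613] → after → no.
W [t=706, t=730] → after → no.
Result: B, L, N.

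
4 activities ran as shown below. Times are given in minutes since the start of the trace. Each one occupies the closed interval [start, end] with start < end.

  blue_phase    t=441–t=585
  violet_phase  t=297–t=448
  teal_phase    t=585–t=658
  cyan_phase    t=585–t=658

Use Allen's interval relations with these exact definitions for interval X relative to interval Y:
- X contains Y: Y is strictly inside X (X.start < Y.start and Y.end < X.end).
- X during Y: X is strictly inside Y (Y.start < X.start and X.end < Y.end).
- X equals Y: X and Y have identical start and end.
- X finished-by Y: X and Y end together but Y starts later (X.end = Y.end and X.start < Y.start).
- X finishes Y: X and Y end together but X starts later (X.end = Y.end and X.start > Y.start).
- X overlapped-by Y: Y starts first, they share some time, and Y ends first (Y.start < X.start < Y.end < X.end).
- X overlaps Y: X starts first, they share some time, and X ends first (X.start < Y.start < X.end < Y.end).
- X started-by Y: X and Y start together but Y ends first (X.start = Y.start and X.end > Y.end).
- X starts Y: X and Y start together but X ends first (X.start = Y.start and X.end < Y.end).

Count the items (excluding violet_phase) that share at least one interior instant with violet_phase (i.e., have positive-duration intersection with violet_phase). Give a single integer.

1

Target violet_phase = [t=297, t=448].
blue_phase [t=441, t=585] → overlapped-by → counts.
cyan_phase [t=585, t=658] → after → no.
teal_phase [t=585, t=658] → after → no.
Total: 1.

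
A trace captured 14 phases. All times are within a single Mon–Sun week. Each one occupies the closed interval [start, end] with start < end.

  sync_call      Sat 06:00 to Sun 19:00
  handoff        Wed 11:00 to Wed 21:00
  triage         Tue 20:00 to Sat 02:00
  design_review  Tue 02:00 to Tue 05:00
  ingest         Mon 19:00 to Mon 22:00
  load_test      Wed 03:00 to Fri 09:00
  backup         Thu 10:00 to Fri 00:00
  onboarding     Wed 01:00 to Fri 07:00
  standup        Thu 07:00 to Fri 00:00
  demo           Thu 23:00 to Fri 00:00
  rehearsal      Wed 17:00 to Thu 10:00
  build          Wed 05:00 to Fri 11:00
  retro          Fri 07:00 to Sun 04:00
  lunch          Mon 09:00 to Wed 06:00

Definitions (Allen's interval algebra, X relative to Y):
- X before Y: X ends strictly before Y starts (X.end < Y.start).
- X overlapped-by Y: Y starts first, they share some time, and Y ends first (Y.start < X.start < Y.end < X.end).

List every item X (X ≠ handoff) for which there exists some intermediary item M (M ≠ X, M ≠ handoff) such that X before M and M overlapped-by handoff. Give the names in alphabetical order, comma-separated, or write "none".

Target handoff = [Wed 11:00, Wed 21:00].
Intermediaries M with M overlapped-by handoff: rehearsal.
Via rehearsal — items with X before rehearsal: design_review, ingest, lunch.
Union: design_review, ingest, lunch.

design_review, ingest, lunch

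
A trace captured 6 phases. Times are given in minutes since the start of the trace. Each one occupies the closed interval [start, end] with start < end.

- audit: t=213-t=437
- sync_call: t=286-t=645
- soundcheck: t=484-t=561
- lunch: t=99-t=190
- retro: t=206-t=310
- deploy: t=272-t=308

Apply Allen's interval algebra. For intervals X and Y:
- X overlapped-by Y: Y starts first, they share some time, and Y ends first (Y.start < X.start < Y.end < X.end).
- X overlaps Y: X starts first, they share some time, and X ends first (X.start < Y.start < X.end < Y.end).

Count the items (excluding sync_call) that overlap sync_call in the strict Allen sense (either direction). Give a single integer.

Target sync_call = [t=286, t=645].
audit [t=213, t=437] → overlaps → counts.
deploy [t=272, t=308] → overlaps → counts.
lunch [t=99, t=190] → before → no.
retro [t=206, t=310] → overlaps → counts.
soundcheck [t=484, t=561] → during → no.
Total: 3.

3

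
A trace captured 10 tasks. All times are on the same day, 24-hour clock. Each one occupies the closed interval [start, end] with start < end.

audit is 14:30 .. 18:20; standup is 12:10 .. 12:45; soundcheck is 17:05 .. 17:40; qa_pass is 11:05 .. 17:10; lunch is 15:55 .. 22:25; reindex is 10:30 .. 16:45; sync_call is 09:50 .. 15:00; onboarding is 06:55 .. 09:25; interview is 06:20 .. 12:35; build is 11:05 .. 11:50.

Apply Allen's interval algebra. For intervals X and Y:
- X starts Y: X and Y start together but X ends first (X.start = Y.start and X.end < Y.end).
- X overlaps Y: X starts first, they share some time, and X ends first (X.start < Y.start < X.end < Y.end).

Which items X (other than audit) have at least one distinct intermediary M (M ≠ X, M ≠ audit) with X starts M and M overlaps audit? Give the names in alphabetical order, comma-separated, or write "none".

Target audit = [14:30, 18:20].
Intermediaries M with M overlaps audit: qa_pass, reindex, sync_call.
Via qa_pass — items with X starts qa_pass: build.
Via reindex — items with X starts reindex: none.
Via sync_call — items with X starts sync_call: none.
Union: build.

build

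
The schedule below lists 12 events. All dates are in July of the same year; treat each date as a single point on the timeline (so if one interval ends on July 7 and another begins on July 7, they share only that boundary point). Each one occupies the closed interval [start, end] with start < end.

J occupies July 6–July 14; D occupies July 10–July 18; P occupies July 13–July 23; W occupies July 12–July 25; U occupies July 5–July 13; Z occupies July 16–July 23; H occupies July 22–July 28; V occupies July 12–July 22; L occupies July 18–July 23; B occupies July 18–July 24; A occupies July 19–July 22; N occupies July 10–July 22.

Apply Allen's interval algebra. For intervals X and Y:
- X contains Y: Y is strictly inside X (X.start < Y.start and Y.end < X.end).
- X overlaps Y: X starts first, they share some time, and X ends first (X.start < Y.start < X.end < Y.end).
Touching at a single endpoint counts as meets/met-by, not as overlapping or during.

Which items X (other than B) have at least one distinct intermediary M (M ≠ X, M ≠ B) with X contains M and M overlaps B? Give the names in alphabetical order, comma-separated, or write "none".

W

Target B = [July 18, July 24].
Intermediaries M with M overlaps B: N, P, V, Z.
Via N — items with X contains N: none.
Via P — items with X contains P: W.
Via V — items with X contains V: none.
Via Z — items with X contains Z: W.
Union: W.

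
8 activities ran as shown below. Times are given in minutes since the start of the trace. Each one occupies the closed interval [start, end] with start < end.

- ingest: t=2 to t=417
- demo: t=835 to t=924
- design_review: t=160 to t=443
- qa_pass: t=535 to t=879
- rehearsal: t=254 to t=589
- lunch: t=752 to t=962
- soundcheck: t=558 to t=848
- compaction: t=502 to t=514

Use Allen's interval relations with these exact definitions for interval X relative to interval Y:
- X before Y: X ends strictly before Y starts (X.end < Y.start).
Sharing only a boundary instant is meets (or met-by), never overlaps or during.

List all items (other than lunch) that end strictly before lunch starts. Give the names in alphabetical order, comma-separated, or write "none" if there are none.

compaction, design_review, ingest, rehearsal

Target lunch = [t=752, t=962].
compaction [t=502, t=514] → before → yes.
demo [t=835, t=924] → during → no.
design_review [t=160, t=443] → before → yes.
ingest [t=2, t=417] → before → yes.
qa_pass [t=535, t=879] → overlaps → no.
rehearsal [t=254, t=589] → before → yes.
soundcheck [t=558, t=848] → overlaps → no.
Result: compaction, design_review, ingest, rehearsal.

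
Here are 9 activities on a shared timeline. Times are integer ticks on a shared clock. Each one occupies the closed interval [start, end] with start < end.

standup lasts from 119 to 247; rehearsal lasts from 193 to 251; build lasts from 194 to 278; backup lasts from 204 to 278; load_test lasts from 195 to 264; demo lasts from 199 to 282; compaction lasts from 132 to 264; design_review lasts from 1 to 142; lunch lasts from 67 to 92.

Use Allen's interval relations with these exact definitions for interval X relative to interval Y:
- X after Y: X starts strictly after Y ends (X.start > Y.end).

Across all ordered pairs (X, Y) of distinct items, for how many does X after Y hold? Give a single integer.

Checking all 72 ordered pairs for relation 'after'; matching pairs in alphabetical order:
(backup, design_review): backup after design_review ✓
(backup, lunch): backup after lunch ✓
(build, design_review): build after design_review ✓
(build, lunch): build after lunch ✓
(compaction, lunch): compaction after lunch ✓
(demo, design_review): demo after design_review ✓
(demo, lunch): demo after lunch ✓
(load_test, design_review): load_test after design_review ✓
(load_test, lunch): load_test after lunch ✓
(rehearsal, design_review): rehearsal after design_review ✓
(rehearsal, lunch): rehearsal after lunch ✓
(standup, lunch): standup after lunch ✓
Count: 12.

12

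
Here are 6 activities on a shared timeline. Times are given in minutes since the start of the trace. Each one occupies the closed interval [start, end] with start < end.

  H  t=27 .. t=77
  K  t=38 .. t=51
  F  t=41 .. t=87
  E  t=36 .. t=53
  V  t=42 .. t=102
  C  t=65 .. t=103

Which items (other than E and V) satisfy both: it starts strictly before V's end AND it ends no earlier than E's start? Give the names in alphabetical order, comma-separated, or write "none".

Conditions: its start is strictly before V's end (X.start < t=102) AND its end is no earlier than E's start (X.end >= t=36).
C: start t=65 < t=102? ✓; end t=103 >= t=36? ✓ → yes.
F: start t=41 < t=102? ✓; end t=87 >= t=36? ✓ → yes.
H: start t=27 < t=102? ✓; end t=77 >= t=36? ✓ → yes.
K: start t=38 < t=102? ✓; end t=51 >= t=36? ✓ → yes.
Result: C, F, H, K.

C, F, H, K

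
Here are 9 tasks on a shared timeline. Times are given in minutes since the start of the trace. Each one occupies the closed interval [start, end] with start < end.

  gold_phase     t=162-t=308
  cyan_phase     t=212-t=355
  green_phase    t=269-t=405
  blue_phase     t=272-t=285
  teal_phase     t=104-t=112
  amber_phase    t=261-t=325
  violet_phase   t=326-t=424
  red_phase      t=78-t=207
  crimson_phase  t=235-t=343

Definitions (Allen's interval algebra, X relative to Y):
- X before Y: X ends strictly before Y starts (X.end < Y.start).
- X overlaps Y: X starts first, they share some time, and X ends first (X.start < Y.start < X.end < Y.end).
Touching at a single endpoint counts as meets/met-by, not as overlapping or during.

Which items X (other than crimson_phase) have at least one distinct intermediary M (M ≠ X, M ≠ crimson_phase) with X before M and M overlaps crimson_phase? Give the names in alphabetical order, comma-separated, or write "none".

teal_phase

Target crimson_phase = [t=235, t=343].
Intermediaries M with M overlaps crimson_phase: gold_phase.
Via gold_phase — items with X before gold_phase: teal_phase.
Union: teal_phase.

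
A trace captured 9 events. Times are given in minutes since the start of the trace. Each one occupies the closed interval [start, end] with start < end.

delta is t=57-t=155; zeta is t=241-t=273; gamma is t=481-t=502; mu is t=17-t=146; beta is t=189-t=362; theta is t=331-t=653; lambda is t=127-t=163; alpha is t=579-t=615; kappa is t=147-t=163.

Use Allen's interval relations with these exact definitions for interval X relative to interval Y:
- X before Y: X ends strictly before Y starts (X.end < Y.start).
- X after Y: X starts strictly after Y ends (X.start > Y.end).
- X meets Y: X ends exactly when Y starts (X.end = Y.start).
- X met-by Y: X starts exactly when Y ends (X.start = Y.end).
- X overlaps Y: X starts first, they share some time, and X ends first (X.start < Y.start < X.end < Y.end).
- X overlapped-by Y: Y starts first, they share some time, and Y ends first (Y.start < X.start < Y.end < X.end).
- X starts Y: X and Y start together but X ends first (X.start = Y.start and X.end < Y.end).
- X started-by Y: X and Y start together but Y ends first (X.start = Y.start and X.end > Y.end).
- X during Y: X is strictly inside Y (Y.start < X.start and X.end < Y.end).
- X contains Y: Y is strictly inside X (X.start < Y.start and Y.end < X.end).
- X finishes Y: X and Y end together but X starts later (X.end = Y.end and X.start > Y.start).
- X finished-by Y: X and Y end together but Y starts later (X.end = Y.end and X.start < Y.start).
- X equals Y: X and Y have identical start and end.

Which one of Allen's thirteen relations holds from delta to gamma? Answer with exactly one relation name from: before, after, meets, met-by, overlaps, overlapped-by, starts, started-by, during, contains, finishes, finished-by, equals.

before

delta = [t=57, t=155]; gamma = [t=481, t=502].
Compare endpoints: delta.start < gamma.start, delta.start < gamma.end, delta.end < gamma.start, delta.end < gamma.end.
That pattern is 'before'.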